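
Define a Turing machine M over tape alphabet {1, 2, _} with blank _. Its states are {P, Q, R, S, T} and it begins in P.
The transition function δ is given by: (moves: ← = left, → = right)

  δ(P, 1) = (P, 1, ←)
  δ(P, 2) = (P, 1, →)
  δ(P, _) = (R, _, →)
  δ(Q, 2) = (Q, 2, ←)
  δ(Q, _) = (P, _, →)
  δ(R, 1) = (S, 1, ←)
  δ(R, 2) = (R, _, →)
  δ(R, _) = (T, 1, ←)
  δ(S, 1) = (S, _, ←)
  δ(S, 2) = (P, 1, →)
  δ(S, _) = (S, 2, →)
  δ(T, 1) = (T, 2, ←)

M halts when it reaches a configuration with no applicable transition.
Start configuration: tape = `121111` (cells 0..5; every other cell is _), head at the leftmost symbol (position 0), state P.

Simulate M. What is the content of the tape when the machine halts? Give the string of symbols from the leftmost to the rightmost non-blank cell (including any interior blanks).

P | _[1]21111_   read 1 → write 1, move ←, go to P
P | [_]121111_   read _ → write _, move →, go to R
R | _[1]21111_   read 1 → write 1, move ←, go to S
S | [_]121111_   read _ → write 2, move →, go to S
S | 2[1]21111_   read 1 → write _, move ←, go to S
S | [2]_21111_   read 2 → write 1, move →, go to P
P | 1[_]21111_   read _ → write _, move →, go to R
R | 1_[2]1111_   read 2 → write _, move →, go to R
R | 1__[1]111_   read 1 → write 1, move ←, go to S
S | 1_[_]1111_   read _ → write 2, move →, go to S
S | 1_2[1]111_   read 1 → write _, move ←, go to S
S | 1_[2]_111_   read 2 → write 1, move →, go to P
P | 1_1[_]111_   read _ → write _, move →, go to R
R | 1_1_[1]11_   read 1 → write 1, move ←, go to S
S | 1_1[_]111_   read _ → write 2, move →, go to S
S | 1_12[1]11_   read 1 → write _, move ←, go to S
S | 1_1[2]_11_   read 2 → write 1, move →, go to P
P | 1_11[_]11_   read _ → write _, move →, go to R
R | 1_11_[1]1_   read 1 → write 1, move ←, go to S
S | 1_11[_]11_   read _ → write 2, move →, go to S
S | 1_112[1]1_   read 1 → write _, move ←, go to S
S | 1_11[2]_1_   read 2 → write 1, move →, go to P
P | 1_111[_]1_   read _ → write _, move →, go to R
R | 1_111_[1]_   read 1 → write 1, move ←, go to S
S | 1_111[_]1_   read _ → write 2, move →, go to S
S | 1_1112[1]_   read 1 → write _, move ←, go to S
S | 1_111[2]__   read 2 → write 1, move →, go to P
P | 1_1111[_]_   read _ → write _, move →, go to R
R | 1_1111_[_]   read _ → write 1, move ←, go to T
T | 1_1111[_]1
The non-blank tape span at halt is 1_1111_1.

1_1111_1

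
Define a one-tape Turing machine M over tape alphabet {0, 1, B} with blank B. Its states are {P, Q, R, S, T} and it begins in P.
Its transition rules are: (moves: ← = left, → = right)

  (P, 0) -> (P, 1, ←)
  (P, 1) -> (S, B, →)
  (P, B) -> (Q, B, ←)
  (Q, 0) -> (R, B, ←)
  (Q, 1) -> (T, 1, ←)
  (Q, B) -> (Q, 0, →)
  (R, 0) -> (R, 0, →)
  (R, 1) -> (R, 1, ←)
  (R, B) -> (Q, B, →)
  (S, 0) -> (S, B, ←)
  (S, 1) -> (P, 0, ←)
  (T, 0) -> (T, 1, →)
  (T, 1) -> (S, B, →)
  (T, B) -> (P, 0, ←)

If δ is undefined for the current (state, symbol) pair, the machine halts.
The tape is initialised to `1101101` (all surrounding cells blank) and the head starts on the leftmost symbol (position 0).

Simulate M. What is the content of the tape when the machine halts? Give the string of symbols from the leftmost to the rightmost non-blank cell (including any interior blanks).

state=P head=0 tape=BBB[1]101101   (P,1)→(S,B,→)
state=S head=1 tape=BBBB[1]01101   (S,1)→(P,0,←)
state=P head=0 tape=BBB[B]001101   (P,B)→(Q,B,←)
state=Q head=-1 tape=BB[B]B001101   (Q,B)→(Q,0,→)
state=Q head=0 tape=BB0[B]001101   (Q,B)→(Q,0,→)
state=Q head=1 tape=BB00[0]01101   (Q,0)→(R,B,←)
state=R head=0 tape=BB0[0]B01101   (R,0)→(R,0,→)
state=R head=1 tape=BB00[B]01101   (R,B)→(Q,B,→)
state=Q head=2 tape=BB00B[0]1101   (Q,0)→(R,B,←)
state=R head=1 tape=BB00[B]B1101   (R,B)→(Q,B,→)
state=Q head=2 tape=BB00B[B]1101   (Q,B)→(Q,0,→)
state=Q head=3 tape=BB00B0[1]101   (Q,1)→(T,1,←)
state=T head=2 tape=BB00B[0]1101   (T,0)→(T,1,→)
state=T head=3 tape=BB00B1[1]101   (T,1)→(S,B,→)
state=S head=4 tape=BB00B1B[1]01   (S,1)→(P,0,←)
state=P head=3 tape=BB00B1[B]001   (P,B)→(Q,B,←)
state=Q head=2 tape=BB00B[1]B001   (Q,1)→(T,1,←)
state=T head=1 tape=BB00[B]1B001   (T,B)→(P,0,←)
state=P head=0 tape=BB0[0]01B001   (P,0)→(P,1,←)
state=P head=-1 tape=BB[0]101B001   (P,0)→(P,1,←)
state=P head=-2 tape=B[B]1101B001   (P,B)→(Q,B,←)
state=Q head=-3 tape=[B]B1101B001   (Q,B)→(Q,0,→)
state=Q head=-2 tape=0[B]1101B001   (Q,B)→(Q,0,→)
state=Q head=-1 tape=00[1]101B001   (Q,1)→(T,1,←)
state=T head=-2 tape=0[0]1101B001   (T,0)→(T,1,→)
state=T head=-1 tape=01[1]101B001   (T,1)→(S,B,→)
state=S head=0 tape=01B[1]01B001   (S,1)→(P,0,←)
state=P head=-1 tape=01[B]001B001   (P,B)→(Q,B,←)
state=Q head=-2 tape=0[1]B001B001   (Q,1)→(T,1,←)
state=T head=-3 tape=[0]1B001B001   (T,0)→(T,1,→)
state=T head=-2 tape=1[1]B001B001   (T,1)→(S,B,→)
state=S head=-1 tape=1B[B]001B001
The non-blank tape span at halt is 1BB001B001.

1BB001B001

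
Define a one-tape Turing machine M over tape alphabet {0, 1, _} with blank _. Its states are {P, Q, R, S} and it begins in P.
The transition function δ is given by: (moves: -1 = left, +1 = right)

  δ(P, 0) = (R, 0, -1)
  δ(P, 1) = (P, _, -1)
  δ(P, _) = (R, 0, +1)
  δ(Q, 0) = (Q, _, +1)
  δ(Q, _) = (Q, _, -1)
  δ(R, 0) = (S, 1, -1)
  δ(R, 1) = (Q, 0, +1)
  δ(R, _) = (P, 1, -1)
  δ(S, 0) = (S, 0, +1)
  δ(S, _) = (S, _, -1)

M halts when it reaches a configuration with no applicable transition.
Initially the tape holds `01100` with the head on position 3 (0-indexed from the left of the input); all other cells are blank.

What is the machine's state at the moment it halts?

state=P head=3 tape=011[0]0_   (P,0)→(R,0,-1)
state=R head=2 tape=01[1]00_   (R,1)→(Q,0,+1)
state=Q head=3 tape=010[0]0_   (Q,0)→(Q,_,+1)
state=Q head=4 tape=010_[0]_   (Q,0)→(Q,_,+1)
state=Q head=5 tape=010__[_]   (Q,_)→(Q,_,-1)
state=Q head=4 tape=010_[_]_   (Q,_)→(Q,_,-1)
state=Q head=3 tape=010[_]__   (Q,_)→(Q,_,-1)
state=Q head=2 tape=01[0]___   (Q,0)→(Q,_,+1)
state=Q head=3 tape=01_[_]__   (Q,_)→(Q,_,-1)
state=Q head=2 tape=01[_]___   (Q,_)→(Q,_,-1)
state=Q head=1 tape=0[1]____
No transition is defined for (Q, 1); M halts in state Q.

Q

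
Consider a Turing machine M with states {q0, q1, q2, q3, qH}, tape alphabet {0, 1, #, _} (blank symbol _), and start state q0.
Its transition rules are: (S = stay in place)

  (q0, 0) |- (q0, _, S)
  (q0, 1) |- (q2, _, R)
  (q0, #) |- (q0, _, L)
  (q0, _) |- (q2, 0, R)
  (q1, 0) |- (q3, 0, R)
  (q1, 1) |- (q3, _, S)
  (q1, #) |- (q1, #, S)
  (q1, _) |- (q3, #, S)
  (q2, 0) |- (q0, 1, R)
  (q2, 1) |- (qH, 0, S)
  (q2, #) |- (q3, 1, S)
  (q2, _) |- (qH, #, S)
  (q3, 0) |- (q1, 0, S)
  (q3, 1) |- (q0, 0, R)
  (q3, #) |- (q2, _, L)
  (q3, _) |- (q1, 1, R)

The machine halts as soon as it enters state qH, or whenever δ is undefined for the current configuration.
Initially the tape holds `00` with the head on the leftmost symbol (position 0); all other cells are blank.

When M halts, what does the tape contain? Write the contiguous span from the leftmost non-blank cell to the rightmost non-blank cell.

q0 | [0]0__   read 0 → write _, move S, go to q0
q0 | [_]0__   read _ → write 0, move R, go to q2
q2 | 0[0]__   read 0 → write 1, move R, go to q0
q0 | 01[_]_   read _ → write 0, move R, go to q2
q2 | 010[_]   read _ → write #, move S, go to qH
qH | 010[#]
The non-blank tape span at halt is 010#.

010#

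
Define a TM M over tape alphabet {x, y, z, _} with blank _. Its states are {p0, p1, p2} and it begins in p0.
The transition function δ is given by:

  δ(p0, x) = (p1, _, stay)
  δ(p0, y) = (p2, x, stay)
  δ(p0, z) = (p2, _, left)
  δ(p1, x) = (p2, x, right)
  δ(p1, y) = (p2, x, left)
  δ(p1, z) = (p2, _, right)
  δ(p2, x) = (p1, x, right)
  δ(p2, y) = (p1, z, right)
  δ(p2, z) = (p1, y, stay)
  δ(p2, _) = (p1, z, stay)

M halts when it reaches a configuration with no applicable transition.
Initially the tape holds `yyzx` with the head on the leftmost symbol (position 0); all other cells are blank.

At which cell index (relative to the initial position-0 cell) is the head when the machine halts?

4

p0 | [y]yzx_   read y → write x, move stay, go to p2
p2 | [x]yzx_   read x → write x, move right, go to p1
p1 | x[y]zx_   read y → write x, move left, go to p2
p2 | [x]xzx_   read x → write x, move right, go to p1
p1 | x[x]zx_   read x → write x, move right, go to p2
p2 | xx[z]x_   read z → write y, move stay, go to p1
p1 | xx[y]x_   read y → write x, move left, go to p2
p2 | x[x]xx_   read x → write x, move right, go to p1
p1 | xx[x]x_   read x → write x, move right, go to p2
p2 | xxx[x]_   read x → write x, move right, go to p1
p1 | xxxx[_]
At halt the head is at cell 4.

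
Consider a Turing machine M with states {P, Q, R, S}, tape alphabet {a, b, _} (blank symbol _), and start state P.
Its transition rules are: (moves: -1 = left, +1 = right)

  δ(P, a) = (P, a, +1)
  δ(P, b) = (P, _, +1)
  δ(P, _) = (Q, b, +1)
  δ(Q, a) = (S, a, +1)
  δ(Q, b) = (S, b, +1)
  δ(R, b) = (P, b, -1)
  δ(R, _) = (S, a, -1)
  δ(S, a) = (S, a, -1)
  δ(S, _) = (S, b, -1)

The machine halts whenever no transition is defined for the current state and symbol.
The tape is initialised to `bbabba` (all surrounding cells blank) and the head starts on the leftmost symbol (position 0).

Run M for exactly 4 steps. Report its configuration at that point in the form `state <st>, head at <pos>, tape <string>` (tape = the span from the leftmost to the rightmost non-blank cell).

state=P head=0 tape=[b]babba   (P,b)→(P,_,+1)
state=P head=1 tape=_[b]abba   (P,b)→(P,_,+1)
state=P head=2 tape=__[a]bba   (P,a)→(P,a,+1)
state=P head=3 tape=__a[b]ba   (P,b)→(P,_,+1)
state=P head=4 tape=__a_[b]a
After 4 steps: state P, head at 4, tape a_ba.

state P, head at 4, tape a_ba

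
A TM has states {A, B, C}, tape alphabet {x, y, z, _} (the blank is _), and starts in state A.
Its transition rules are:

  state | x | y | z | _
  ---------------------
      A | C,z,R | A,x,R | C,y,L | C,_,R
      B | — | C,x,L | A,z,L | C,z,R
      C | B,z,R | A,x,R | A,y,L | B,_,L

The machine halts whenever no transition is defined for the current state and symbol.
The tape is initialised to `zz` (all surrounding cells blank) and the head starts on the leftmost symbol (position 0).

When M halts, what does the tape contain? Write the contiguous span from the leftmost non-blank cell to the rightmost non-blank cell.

x_yy

state=A head=0 tape=___[z]z_   (A,z)→(C,y,L)
state=C head=-1 tape=__[_]yz_   (C,_)→(B,_,L)
state=B head=-2 tape=_[_]_yz_   (B,_)→(C,z,R)
state=C head=-1 tape=_z[_]yz_   (C,_)→(B,_,L)
state=B head=-2 tape=_[z]_yz_   (B,z)→(A,z,L)
state=A head=-3 tape=[_]z_yz_   (A,_)→(C,_,R)
state=C head=-2 tape=_[z]_yz_   (C,z)→(A,y,L)
state=A head=-3 tape=[_]y_yz_   (A,_)→(C,_,R)
state=C head=-2 tape=_[y]_yz_   (C,y)→(A,x,R)
state=A head=-1 tape=_x[_]yz_   (A,_)→(C,_,R)
state=C head=0 tape=_x_[y]z_   (C,y)→(A,x,R)
state=A head=1 tape=_x_x[z]_   (A,z)→(C,y,L)
state=C head=0 tape=_x_[x]y_   (C,x)→(B,z,R)
state=B head=1 tape=_x_z[y]_   (B,y)→(C,x,L)
state=C head=0 tape=_x_[z]x_   (C,z)→(A,y,L)
state=A head=-1 tape=_x[_]yx_   (A,_)→(C,_,R)
state=C head=0 tape=_x_[y]x_   (C,y)→(A,x,R)
state=A head=1 tape=_x_x[x]_   (A,x)→(C,z,R)
state=C head=2 tape=_x_xz[_]   (C,_)→(B,_,L)
state=B head=1 tape=_x_x[z]_   (B,z)→(A,z,L)
state=A head=0 tape=_x_[x]z_   (A,x)→(C,z,R)
state=C head=1 tape=_x_z[z]_   (C,z)→(A,y,L)
state=A head=0 tape=_x_[z]y_   (A,z)→(C,y,L)
state=C head=-1 tape=_x[_]yy_   (C,_)→(B,_,L)
state=B head=-2 tape=_[x]_yy_
The non-blank tape span at halt is x_yy.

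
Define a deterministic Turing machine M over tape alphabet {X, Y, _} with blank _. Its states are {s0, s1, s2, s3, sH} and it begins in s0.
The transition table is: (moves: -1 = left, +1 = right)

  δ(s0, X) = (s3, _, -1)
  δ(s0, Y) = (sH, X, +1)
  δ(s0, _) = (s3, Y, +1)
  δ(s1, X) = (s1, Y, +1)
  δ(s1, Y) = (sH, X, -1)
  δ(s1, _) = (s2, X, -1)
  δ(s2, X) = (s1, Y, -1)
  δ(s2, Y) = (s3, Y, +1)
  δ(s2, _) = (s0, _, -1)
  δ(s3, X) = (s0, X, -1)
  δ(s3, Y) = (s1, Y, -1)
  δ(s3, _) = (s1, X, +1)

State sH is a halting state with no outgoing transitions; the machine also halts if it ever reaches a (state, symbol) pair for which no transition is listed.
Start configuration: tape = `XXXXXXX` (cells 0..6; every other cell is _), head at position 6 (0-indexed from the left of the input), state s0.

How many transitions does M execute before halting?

s0 | ____XXXXXX[X]   read X → write _, move -1, go to s3
s3 | ____XXXXX[X]_   read X → write X, move -1, go to s0
s0 | ____XXXX[X]X_   read X → write _, move -1, go to s3
s3 | ____XXX[X]_X_   read X → write X, move -1, go to s0
s0 | ____XX[X]X_X_   read X → write _, move -1, go to s3
s3 | ____X[X]_X_X_   read X → write X, move -1, go to s0
s0 | ____[X]X_X_X_   read X → write _, move -1, go to s3
s3 | ___[_]_X_X_X_   read _ → write X, move +1, go to s1
s1 | ___X[_]X_X_X_   read _ → write X, move -1, go to s2
s2 | ___[X]XX_X_X_   read X → write Y, move -1, go to s1
s1 | __[_]YXX_X_X_   read _ → write X, move -1, go to s2
s2 | _[_]XYXX_X_X_   read _ → write _, move -1, go to s0
s0 | [_]_XYXX_X_X_   read _ → write Y, move +1, go to s3
s3 | Y[_]XYXX_X_X_   read _ → write X, move +1, go to s1
s1 | YX[X]YXX_X_X_   read X → write Y, move +1, go to s1
s1 | YXY[Y]XX_X_X_   read Y → write X, move -1, go to sH
sH | YX[Y]XXX_X_X_
M halts after 16 transitions.

16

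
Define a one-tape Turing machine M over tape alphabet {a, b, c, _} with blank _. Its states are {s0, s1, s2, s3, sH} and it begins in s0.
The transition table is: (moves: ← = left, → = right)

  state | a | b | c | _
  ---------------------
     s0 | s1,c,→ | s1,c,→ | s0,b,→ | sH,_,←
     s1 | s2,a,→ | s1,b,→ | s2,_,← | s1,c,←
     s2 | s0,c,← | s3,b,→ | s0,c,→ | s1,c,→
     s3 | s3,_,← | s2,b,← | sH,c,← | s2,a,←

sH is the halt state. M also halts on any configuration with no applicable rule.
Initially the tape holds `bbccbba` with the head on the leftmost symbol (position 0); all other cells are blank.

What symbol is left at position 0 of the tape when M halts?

s0 | [b]bccbba   read b → write c, move →, go to s1
s1 | c[b]ccbba   read b → write b, move →, go to s1
s1 | cb[c]cbba   read c → write _, move ←, go to s2
s2 | c[b]_cbba   read b → write b, move →, go to s3
s3 | cb[_]cbba   read _ → write a, move ←, go to s2
s2 | c[b]acbba   read b → write b, move →, go to s3
s3 | cb[a]cbba   read a → write _, move ←, go to s3
s3 | c[b]_cbba   read b → write b, move ←, go to s2
s2 | [c]b_cbba   read c → write c, move →, go to s0
s0 | c[b]_cbba   read b → write c, move →, go to s1
s1 | cc[_]cbba   read _ → write c, move ←, go to s1
s1 | c[c]ccbba   read c → write _, move ←, go to s2
s2 | [c]_ccbba   read c → write c, move →, go to s0
s0 | c[_]ccbba   read _ → write _, move ←, go to sH
sH | [c]_ccbba
Cell 0 holds c when M halts.

c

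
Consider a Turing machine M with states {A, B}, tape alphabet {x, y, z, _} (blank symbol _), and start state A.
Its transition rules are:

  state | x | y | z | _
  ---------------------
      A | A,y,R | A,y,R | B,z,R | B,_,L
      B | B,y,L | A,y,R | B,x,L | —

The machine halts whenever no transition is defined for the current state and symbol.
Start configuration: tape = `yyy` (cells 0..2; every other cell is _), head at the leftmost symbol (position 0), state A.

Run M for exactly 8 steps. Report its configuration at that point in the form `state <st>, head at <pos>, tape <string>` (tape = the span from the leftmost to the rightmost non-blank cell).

state=A head=0 tape=[y]yy_   (A,y)→(A,y,R)
state=A head=1 tape=y[y]y_   (A,y)→(A,y,R)
state=A head=2 tape=yy[y]_   (A,y)→(A,y,R)
state=A head=3 tape=yyy[_]   (A,_)→(B,_,L)
state=B head=2 tape=yy[y]_   (B,y)→(A,y,R)
state=A head=3 tape=yyy[_]   (A,_)→(B,_,L)
state=B head=2 tape=yy[y]_   (B,y)→(A,y,R)
state=A head=3 tape=yyy[_]   (A,_)→(B,_,L)
state=B head=2 tape=yy[y]_
After 8 steps: state B, head at 2, tape yyy.

state B, head at 2, tape yyy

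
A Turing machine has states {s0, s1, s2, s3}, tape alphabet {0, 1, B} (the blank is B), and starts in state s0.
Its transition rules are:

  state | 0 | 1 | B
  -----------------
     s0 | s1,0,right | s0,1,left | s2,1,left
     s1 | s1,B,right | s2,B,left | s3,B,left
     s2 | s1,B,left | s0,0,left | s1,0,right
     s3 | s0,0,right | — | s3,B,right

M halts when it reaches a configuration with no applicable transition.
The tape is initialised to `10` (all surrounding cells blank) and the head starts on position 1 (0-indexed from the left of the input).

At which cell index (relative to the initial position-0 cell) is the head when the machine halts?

0

s0 | BBB1[0]B   read 0 → write 0, move right, go to s1
s1 | BBB10[B]   read B → write B, move left, go to s3
s3 | BBB1[0]B   read 0 → write 0, move right, go to s0
s0 | BBB10[B]   read B → write 1, move left, go to s2
s2 | BBB1[0]1   read 0 → write B, move left, go to s1
s1 | BBB[1]B1   read 1 → write B, move left, go to s2
s2 | BB[B]BB1   read B → write 0, move right, go to s1
s1 | BB0[B]B1   read B → write B, move left, go to s3
s3 | BB[0]BB1   read 0 → write 0, move right, go to s0
s0 | BB0[B]B1   read B → write 1, move left, go to s2
s2 | BB[0]1B1   read 0 → write B, move left, go to s1
s1 | B[B]B1B1   read B → write B, move left, go to s3
s3 | [B]BB1B1   read B → write B, move right, go to s3
s3 | B[B]B1B1   read B → write B, move right, go to s3
s3 | BB[B]1B1   read B → write B, move right, go to s3
s3 | BBB[1]B1
At halt the head is at cell 0.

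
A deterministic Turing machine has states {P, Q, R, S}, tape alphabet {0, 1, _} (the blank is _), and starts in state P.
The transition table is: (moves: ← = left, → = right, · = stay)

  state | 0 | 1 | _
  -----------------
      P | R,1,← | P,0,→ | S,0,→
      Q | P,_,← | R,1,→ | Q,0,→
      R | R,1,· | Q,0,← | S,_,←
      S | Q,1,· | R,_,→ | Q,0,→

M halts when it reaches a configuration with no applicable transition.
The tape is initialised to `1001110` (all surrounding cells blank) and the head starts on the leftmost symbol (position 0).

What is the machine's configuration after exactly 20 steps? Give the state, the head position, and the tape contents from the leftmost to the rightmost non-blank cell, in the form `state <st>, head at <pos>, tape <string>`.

state=P head=0 tape=___[1]001110   (P,1)→(P,0,→)
state=P head=1 tape=___0[0]01110   (P,0)→(R,1,←)
state=R head=0 tape=___[0]101110   (R,0)→(R,1,·)
state=R head=0 tape=___[1]101110   (R,1)→(Q,0,←)
state=Q head=-1 tape=__[_]0101110   (Q,_)→(Q,0,→)
state=Q head=0 tape=__0[0]101110   (Q,0)→(P,_,←)
state=P head=-1 tape=__[0]_101110   (P,0)→(R,1,←)
state=R head=-2 tape=_[_]1_101110   (R,_)→(S,_,←)
state=S head=-3 tape=[_]_1_101110   (S,_)→(Q,0,→)
state=Q head=-2 tape=0[_]1_101110   (Q,_)→(Q,0,→)
state=Q head=-1 tape=00[1]_101110   (Q,1)→(R,1,→)
state=R head=0 tape=001[_]101110   (R,_)→(S,_,←)
state=S head=-1 tape=00[1]_101110   (S,1)→(R,_,→)
state=R head=0 tape=00_[_]101110   (R,_)→(S,_,←)
state=S head=-1 tape=00[_]_101110   (S,_)→(Q,0,→)
state=Q head=0 tape=000[_]101110   (Q,_)→(Q,0,→)
state=Q head=1 tape=0000[1]01110   (Q,1)→(R,1,→)
state=R head=2 tape=00001[0]1110   (R,0)→(R,1,·)
state=R head=2 tape=00001[1]1110   (R,1)→(Q,0,←)
state=Q head=1 tape=0000[1]01110   (Q,1)→(R,1,→)
state=R head=2 tape=00001[0]1110
After 20 steps: state R, head at 2, tape 0000101110.

state R, head at 2, tape 0000101110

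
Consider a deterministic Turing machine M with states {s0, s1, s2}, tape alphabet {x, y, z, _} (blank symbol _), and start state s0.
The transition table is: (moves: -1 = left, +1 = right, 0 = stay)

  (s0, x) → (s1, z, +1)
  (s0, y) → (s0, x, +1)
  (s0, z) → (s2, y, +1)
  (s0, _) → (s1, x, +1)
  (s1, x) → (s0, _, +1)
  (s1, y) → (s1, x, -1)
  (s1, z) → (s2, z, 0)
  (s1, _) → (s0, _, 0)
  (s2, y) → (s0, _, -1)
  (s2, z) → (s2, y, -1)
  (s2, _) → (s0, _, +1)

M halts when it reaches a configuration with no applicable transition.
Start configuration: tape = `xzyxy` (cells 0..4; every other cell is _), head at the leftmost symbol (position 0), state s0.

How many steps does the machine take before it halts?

s0 | _[x]zyxy   read x → write z, move +1, go to s1
s1 | _z[z]yxy   read z → write z, move 0, go to s2
s2 | _z[z]yxy   read z → write y, move -1, go to s2
s2 | _[z]yyxy   read z → write y, move -1, go to s2
s2 | [_]yyyxy   read _ → write _, move +1, go to s0
s0 | _[y]yyxy   read y → write x, move +1, go to s0
s0 | _x[y]yxy   read y → write x, move +1, go to s0
s0 | _xx[y]xy   read y → write x, move +1, go to s0
s0 | _xxx[x]y   read x → write z, move +1, go to s1
s1 | _xxxz[y]   read y → write x, move -1, go to s1
s1 | _xxx[z]x   read z → write z, move 0, go to s2
s2 | _xxx[z]x   read z → write y, move -1, go to s2
s2 | _xx[x]yx
M halts after 12 transitions.

12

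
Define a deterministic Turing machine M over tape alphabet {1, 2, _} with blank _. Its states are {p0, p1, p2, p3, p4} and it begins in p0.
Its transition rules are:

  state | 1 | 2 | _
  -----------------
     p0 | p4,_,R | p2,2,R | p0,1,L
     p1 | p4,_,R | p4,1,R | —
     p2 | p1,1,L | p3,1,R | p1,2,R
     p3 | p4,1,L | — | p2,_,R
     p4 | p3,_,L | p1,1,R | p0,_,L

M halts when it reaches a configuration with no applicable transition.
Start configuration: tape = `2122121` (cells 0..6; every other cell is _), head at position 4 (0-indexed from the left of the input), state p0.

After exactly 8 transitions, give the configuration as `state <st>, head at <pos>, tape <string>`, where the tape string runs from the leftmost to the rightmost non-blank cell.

state=p0 head=4 tape=2122[1]21_   (p0,1)→(p4,_,R)
state=p4 head=5 tape=2122_[2]1_   (p4,2)→(p1,1,R)
state=p1 head=6 tape=2122_1[1]_   (p1,1)→(p4,_,R)
state=p4 head=7 tape=2122_1_[_]   (p4,_)→(p0,_,L)
state=p0 head=6 tape=2122_1[_]_   (p0,_)→(p0,1,L)
state=p0 head=5 tape=2122_[1]1_   (p0,1)→(p4,_,R)
state=p4 head=6 tape=2122__[1]_   (p4,1)→(p3,_,L)
state=p3 head=5 tape=2122_[_]__   (p3,_)→(p2,_,R)
state=p2 head=6 tape=2122__[_]_
After 8 steps: state p2, head at 6, tape 2122.

state p2, head at 6, tape 2122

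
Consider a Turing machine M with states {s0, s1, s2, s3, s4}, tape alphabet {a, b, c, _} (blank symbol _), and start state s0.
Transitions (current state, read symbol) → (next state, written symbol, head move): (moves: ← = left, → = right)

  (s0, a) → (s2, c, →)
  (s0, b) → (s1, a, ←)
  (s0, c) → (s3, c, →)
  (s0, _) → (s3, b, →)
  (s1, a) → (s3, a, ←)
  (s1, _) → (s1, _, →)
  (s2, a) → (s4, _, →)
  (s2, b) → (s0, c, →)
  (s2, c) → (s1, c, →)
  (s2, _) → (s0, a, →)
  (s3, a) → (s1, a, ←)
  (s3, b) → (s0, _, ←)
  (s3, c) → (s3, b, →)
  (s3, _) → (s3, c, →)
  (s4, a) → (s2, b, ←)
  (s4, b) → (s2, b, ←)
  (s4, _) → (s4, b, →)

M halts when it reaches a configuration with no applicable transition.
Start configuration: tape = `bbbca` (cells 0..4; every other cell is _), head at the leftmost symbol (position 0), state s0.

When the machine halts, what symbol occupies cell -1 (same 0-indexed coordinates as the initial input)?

s0 | _[b]bbca   read b → write a, move ←, go to s1
s1 | [_]abbca   read _ → write _, move →, go to s1
s1 | _[a]bbca   read a → write a, move ←, go to s3
s3 | [_]abbca   read _ → write c, move →, go to s3
s3 | c[a]bbca   read a → write a, move ←, go to s1
s1 | [c]abbca
Cell -1 holds c when M halts.

c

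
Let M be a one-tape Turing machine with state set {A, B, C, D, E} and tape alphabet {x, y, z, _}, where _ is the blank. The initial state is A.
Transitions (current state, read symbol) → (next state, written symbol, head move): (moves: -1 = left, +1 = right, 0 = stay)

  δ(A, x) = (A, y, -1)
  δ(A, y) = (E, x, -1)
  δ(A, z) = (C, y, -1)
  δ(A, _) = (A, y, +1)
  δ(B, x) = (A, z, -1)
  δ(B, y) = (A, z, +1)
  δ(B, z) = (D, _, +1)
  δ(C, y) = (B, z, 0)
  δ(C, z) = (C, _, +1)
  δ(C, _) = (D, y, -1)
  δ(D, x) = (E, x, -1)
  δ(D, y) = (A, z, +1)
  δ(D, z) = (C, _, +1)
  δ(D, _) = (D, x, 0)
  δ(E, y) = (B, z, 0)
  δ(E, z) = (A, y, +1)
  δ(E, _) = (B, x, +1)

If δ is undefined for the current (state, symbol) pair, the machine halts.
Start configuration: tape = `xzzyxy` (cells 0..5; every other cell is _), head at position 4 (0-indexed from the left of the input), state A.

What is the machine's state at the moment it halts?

state=A head=4 tape=xzzy[x]y   (A,x)→(A,y,-1)
state=A head=3 tape=xzz[y]yy   (A,y)→(E,x,-1)
state=E head=2 tape=xz[z]xyy   (E,z)→(A,y,+1)
state=A head=3 tape=xzy[x]yy   (A,x)→(A,y,-1)
state=A head=2 tape=xz[y]yyy   (A,y)→(E,x,-1)
state=E head=1 tape=x[z]xyyy   (E,z)→(A,y,+1)
state=A head=2 tape=xy[x]yyy   (A,x)→(A,y,-1)
state=A head=1 tape=x[y]yyyy   (A,y)→(E,x,-1)
state=E head=0 tape=[x]xyyyy
No transition is defined for (E, x); M halts in state E.

E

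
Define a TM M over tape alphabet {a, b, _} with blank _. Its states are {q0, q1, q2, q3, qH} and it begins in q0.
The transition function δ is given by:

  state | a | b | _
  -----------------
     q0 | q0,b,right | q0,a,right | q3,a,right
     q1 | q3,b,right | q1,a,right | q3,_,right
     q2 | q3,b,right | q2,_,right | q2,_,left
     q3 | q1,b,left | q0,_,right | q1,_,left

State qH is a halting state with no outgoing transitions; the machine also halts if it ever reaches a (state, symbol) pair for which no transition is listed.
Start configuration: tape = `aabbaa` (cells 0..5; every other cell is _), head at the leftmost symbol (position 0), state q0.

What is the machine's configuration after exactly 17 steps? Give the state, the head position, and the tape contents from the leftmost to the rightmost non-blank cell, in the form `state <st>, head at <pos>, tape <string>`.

state=q0 head=0 tape=[a]abbaa___   (q0,a)→(q0,b,right)
state=q0 head=1 tape=b[a]bbaa___   (q0,a)→(q0,b,right)
state=q0 head=2 tape=bb[b]baa___   (q0,b)→(q0,a,right)
state=q0 head=3 tape=bba[b]aa___   (q0,b)→(q0,a,right)
state=q0 head=4 tape=bbaa[a]a___   (q0,a)→(q0,b,right)
state=q0 head=5 tape=bbaab[a]___   (q0,a)→(q0,b,right)
state=q0 head=6 tape=bbaabb[_]__   (q0,_)→(q3,a,right)
state=q3 head=7 tape=bbaabba[_]_   (q3,_)→(q1,_,left)
state=q1 head=6 tape=bbaabb[a]__   (q1,a)→(q3,b,right)
state=q3 head=7 tape=bbaabbb[_]_   (q3,_)→(q1,_,left)
state=q1 head=6 tape=bbaabb[b]__   (q1,b)→(q1,a,right)
state=q1 head=7 tape=bbaabba[_]_   (q1,_)→(q3,_,right)
state=q3 head=8 tape=bbaabba_[_]   (q3,_)→(q1,_,left)
state=q1 head=7 tape=bbaabba[_]_   (q1,_)→(q3,_,right)
state=q3 head=8 tape=bbaabba_[_]   (q3,_)→(q1,_,left)
state=q1 head=7 tape=bbaabba[_]_   (q1,_)→(q3,_,right)
state=q3 head=8 tape=bbaabba_[_]   (q3,_)→(q1,_,left)
state=q1 head=7 tape=bbaabba[_]_
After 17 steps: state q1, head at 7, tape bbaabba.

state q1, head at 7, tape bbaabba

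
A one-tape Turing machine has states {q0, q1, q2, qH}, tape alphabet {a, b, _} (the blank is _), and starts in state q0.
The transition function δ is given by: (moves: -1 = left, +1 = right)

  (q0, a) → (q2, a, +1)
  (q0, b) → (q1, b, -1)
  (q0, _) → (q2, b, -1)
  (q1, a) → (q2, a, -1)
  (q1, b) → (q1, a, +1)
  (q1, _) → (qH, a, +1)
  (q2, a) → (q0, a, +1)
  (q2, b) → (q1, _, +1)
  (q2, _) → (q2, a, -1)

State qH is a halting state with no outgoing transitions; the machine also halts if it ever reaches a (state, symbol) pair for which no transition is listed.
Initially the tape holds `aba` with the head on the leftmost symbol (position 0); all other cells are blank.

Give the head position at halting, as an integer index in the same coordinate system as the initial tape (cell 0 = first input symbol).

5

q0 | [a]ba___   read a → write a, move +1, go to q2
q2 | a[b]a___   read b → write _, move +1, go to q1
q1 | a_[a]___   read a → write a, move -1, go to q2
q2 | a[_]a___   read _ → write a, move -1, go to q2
q2 | [a]aa___   read a → write a, move +1, go to q0
q0 | a[a]a___   read a → write a, move +1, go to q2
q2 | aa[a]___   read a → write a, move +1, go to q0
q0 | aaa[_]__   read _ → write b, move -1, go to q2
q2 | aa[a]b__   read a → write a, move +1, go to q0
q0 | aaa[b]__   read b → write b, move -1, go to q1
q1 | aa[a]b__   read a → write a, move -1, go to q2
q2 | a[a]ab__   read a → write a, move +1, go to q0
q0 | aa[a]b__   read a → write a, move +1, go to q2
q2 | aaa[b]__   read b → write _, move +1, go to q1
q1 | aaa_[_]_   read _ → write a, move +1, go to qH
qH | aaa_a[_]
At halt the head is at cell 5.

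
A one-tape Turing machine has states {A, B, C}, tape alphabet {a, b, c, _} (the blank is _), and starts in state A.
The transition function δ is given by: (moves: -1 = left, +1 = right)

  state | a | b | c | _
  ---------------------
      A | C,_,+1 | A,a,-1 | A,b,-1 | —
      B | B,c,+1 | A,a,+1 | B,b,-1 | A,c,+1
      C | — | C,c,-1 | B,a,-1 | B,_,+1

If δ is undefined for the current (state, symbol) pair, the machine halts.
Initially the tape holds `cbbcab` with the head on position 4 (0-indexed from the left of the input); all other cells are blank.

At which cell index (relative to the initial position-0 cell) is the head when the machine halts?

-1

A | _cbbc[a]b   read a → write _, move +1, go to C
C | _cbbc_[b]   read b → write c, move -1, go to C
C | _cbbc[_]c   read _ → write _, move +1, go to B
B | _cbbc_[c]   read c → write b, move -1, go to B
B | _cbbc[_]b   read _ → write c, move +1, go to A
A | _cbbcc[b]   read b → write a, move -1, go to A
A | _cbbc[c]a   read c → write b, move -1, go to A
A | _cbb[c]ba   read c → write b, move -1, go to A
A | _cb[b]bba   read b → write a, move -1, go to A
A | _c[b]abba   read b → write a, move -1, go to A
A | _[c]aabba   read c → write b, move -1, go to A
A | [_]baabba
At halt the head is at cell -1.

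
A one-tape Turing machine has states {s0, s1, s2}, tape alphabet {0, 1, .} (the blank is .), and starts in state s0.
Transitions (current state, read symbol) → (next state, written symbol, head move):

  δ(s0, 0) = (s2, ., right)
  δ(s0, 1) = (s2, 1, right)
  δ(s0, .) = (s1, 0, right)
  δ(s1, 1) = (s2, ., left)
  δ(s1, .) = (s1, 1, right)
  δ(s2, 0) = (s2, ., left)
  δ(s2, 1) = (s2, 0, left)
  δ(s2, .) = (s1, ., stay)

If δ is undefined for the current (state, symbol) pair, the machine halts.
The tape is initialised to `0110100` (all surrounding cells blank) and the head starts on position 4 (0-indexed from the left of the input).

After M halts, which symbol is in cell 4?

0

state=s0 head=4 tape=.0110[1]00   (s0,1)→(s2,1,right)
state=s2 head=5 tape=.01101[0]0   (s2,0)→(s2,.,left)
state=s2 head=4 tape=.0110[1].0   (s2,1)→(s2,0,left)
state=s2 head=3 tape=.011[0]0.0   (s2,0)→(s2,.,left)
state=s2 head=2 tape=.01[1].0.0   (s2,1)→(s2,0,left)
state=s2 head=1 tape=.0[1]0.0.0   (s2,1)→(s2,0,left)
state=s2 head=0 tape=.[0]00.0.0   (s2,0)→(s2,.,left)
state=s2 head=-1 tape=[.].00.0.0   (s2,.)→(s1,.,stay)
state=s1 head=-1 tape=[.].00.0.0   (s1,.)→(s1,1,right)
state=s1 head=0 tape=1[.]00.0.0   (s1,.)→(s1,1,right)
state=s1 head=1 tape=11[0]0.0.0
Cell 4 holds 0 when M halts.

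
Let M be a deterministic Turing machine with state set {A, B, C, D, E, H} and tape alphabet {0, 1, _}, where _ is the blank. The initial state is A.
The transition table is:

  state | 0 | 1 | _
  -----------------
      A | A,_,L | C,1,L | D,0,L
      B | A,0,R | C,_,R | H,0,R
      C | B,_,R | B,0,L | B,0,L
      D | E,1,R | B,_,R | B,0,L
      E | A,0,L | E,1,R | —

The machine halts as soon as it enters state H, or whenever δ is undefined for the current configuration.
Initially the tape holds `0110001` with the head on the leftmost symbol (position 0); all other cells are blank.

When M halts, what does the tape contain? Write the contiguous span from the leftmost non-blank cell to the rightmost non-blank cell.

000_110001

state=A head=0 tape=___[0]110001   (A,0)→(A,_,L)
state=A head=-1 tape=__[_]_110001   (A,_)→(D,0,L)
state=D head=-2 tape=_[_]0_110001   (D,_)→(B,0,L)
state=B head=-3 tape=[_]00_110001   (B,_)→(H,0,R)
state=H head=-2 tape=0[0]0_110001
The non-blank tape span at halt is 000_110001.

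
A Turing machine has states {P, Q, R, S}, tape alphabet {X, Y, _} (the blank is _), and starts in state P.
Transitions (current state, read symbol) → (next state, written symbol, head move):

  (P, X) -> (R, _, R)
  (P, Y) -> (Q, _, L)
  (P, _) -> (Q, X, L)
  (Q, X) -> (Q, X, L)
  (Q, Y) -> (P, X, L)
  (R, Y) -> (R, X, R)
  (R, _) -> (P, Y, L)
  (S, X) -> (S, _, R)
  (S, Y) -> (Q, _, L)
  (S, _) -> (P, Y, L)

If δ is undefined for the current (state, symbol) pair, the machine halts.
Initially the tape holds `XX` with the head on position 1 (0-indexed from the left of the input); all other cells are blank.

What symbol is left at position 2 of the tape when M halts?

state=P head=1 tape=_X[X]_   (P,X)→(R,_,R)
state=R head=2 tape=_X_[_]   (R,_)→(P,Y,L)
state=P head=1 tape=_X[_]Y   (P,_)→(Q,X,L)
state=Q head=0 tape=_[X]XY   (Q,X)→(Q,X,L)
state=Q head=-1 tape=[_]XXY
Cell 2 holds Y when M halts.

Y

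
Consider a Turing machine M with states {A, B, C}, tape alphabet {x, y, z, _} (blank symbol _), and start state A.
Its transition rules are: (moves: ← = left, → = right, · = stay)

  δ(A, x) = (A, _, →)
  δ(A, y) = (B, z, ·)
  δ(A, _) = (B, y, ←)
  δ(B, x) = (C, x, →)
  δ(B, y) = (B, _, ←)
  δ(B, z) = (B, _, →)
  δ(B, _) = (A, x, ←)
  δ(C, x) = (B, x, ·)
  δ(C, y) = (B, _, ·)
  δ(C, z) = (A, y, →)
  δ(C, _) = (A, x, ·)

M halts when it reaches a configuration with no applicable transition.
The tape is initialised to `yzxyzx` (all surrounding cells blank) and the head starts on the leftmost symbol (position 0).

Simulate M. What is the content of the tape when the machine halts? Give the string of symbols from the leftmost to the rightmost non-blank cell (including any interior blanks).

A | [y]zxyzx   read y → write z, move ·, go to B
B | [z]zxyzx   read z → write _, move →, go to B
B | _[z]xyzx   read z → write _, move →, go to B
B | __[x]yzx   read x → write x, move →, go to C
C | __x[y]zx   read y → write _, move ·, go to B
B | __x[_]zx   read _ → write x, move ←, go to A
A | __[x]xzx   read x → write _, move →, go to A
A | ___[x]zx   read x → write _, move →, go to A
A | ____[z]x
The non-blank tape span at halt is zx.

zx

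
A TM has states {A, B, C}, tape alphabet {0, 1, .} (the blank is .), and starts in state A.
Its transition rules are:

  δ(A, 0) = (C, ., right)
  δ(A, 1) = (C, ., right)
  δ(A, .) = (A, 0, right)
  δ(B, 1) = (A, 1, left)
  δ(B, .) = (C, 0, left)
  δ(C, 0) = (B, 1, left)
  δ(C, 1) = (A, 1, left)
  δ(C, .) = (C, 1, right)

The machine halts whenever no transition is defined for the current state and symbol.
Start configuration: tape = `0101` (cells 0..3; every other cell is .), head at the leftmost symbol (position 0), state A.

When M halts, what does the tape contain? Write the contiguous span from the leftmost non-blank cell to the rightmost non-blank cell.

A | ...[0]101   read 0 → write ., move right, go to C
C | ....[1]01   read 1 → write 1, move left, go to A
A | ...[.]101   read . → write 0, move right, go to A
A | ...0[1]01   read 1 → write ., move right, go to C
C | ...0.[0]1   read 0 → write 1, move left, go to B
B | ...0[.]11   read . → write 0, move left, go to C
C | ...[0]011   read 0 → write 1, move left, go to B
B | ..[.]1011   read . → write 0, move left, go to C
C | .[.]01011   read . → write 1, move right, go to C
C | .1[0]1011   read 0 → write 1, move left, go to B
B | .[1]11011   read 1 → write 1, move left, go to A
A | [.]111011   read . → write 0, move right, go to A
A | 0[1]11011   read 1 → write ., move right, go to C
C | 0.[1]1011   read 1 → write 1, move left, go to A
A | 0[.]11011   read . → write 0, move right, go to A
A | 00[1]1011   read 1 → write ., move right, go to C
C | 00.[1]011   read 1 → write 1, move left, go to A
A | 00[.]1011   read . → write 0, move right, go to A
A | 000[1]011   read 1 → write ., move right, go to C
C | 000.[0]11   read 0 → write 1, move left, go to B
B | 000[.]111   read . → write 0, move left, go to C
C | 00[0]0111   read 0 → write 1, move left, go to B
B | 0[0]10111
The non-blank tape span at halt is 0010111.

0010111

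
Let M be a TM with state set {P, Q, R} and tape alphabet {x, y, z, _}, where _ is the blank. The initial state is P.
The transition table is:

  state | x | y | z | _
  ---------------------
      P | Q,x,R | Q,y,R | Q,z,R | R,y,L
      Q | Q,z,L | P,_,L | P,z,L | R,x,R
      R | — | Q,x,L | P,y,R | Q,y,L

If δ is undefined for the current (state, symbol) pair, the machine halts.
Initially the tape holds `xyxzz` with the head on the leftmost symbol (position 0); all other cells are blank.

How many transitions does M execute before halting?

P | [x]yxzz   read x → write x, move R, go to Q
Q | x[y]xzz   read y → write _, move L, go to P
P | [x]_xzz   read x → write x, move R, go to Q
Q | x[_]xzz   read _ → write x, move R, go to R
R | xx[x]zz
M halts after 4 transitions.

4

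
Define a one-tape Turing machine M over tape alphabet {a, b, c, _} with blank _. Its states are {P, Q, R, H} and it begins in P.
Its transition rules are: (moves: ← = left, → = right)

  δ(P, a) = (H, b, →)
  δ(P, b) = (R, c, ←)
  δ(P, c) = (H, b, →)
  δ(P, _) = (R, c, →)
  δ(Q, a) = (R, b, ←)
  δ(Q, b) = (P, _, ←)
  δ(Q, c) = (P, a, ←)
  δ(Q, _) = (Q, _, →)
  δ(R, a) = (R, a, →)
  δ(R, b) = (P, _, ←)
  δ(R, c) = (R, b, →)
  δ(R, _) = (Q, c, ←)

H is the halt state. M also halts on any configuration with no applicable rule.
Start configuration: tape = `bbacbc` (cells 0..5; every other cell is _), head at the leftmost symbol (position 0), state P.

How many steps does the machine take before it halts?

P | __[b]bacbc   read b → write c, move ←, go to R
R | _[_]cbacbc   read _ → write c, move ←, go to Q
Q | [_]ccbacbc   read _ → write _, move →, go to Q
Q | _[c]cbacbc   read c → write a, move ←, go to P
P | [_]acbacbc   read _ → write c, move →, go to R
R | c[a]cbacbc   read a → write a, move →, go to R
R | ca[c]bacbc   read c → write b, move →, go to R
R | cab[b]acbc   read b → write _, move ←, go to P
P | ca[b]_acbc   read b → write c, move ←, go to R
R | c[a]c_acbc   read a → write a, move →, go to R
R | ca[c]_acbc   read c → write b, move →, go to R
R | cab[_]acbc   read _ → write c, move ←, go to Q
Q | ca[b]cacbc   read b → write _, move ←, go to P
P | c[a]_cacbc   read a → write b, move →, go to H
H | cb[_]cacbc
M halts after 14 transitions.

14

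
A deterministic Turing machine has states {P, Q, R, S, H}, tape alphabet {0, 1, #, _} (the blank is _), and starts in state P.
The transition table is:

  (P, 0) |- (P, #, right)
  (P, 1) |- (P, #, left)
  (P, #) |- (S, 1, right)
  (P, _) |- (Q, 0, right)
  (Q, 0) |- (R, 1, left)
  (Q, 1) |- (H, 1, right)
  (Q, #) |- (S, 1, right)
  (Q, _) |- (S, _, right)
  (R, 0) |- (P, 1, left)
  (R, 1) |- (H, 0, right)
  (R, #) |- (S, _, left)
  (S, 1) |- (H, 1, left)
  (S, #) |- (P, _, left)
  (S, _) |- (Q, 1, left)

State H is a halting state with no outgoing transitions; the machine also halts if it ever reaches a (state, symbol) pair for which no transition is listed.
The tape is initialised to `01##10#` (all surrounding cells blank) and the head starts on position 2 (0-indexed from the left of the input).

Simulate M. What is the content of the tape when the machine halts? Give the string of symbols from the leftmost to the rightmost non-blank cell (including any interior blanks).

state=P head=2 tape=_01[#]#10#   (P,#)→(S,1,right)
state=S head=3 tape=_011[#]10#   (S,#)→(P,_,left)
state=P head=2 tape=_01[1]_10#   (P,1)→(P,#,left)
state=P head=1 tape=_0[1]#_10#   (P,1)→(P,#,left)
state=P head=0 tape=_[0]##_10#   (P,0)→(P,#,right)
state=P head=1 tape=_#[#]#_10#   (P,#)→(S,1,right)
state=S head=2 tape=_#1[#]_10#   (S,#)→(P,_,left)
state=P head=1 tape=_#[1]__10#   (P,1)→(P,#,left)
state=P head=0 tape=_[#]#__10#   (P,#)→(S,1,right)
state=S head=1 tape=_1[#]__10#   (S,#)→(P,_,left)
state=P head=0 tape=_[1]___10#   (P,1)→(P,#,left)
state=P head=-1 tape=[_]#___10#   (P,_)→(Q,0,right)
state=Q head=0 tape=0[#]___10#   (Q,#)→(S,1,right)
state=S head=1 tape=01[_]__10#   (S,_)→(Q,1,left)
state=Q head=0 tape=0[1]1__10#   (Q,1)→(H,1,right)
state=H head=1 tape=01[1]__10#
The non-blank tape span at halt is 011__10#.

011__10#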